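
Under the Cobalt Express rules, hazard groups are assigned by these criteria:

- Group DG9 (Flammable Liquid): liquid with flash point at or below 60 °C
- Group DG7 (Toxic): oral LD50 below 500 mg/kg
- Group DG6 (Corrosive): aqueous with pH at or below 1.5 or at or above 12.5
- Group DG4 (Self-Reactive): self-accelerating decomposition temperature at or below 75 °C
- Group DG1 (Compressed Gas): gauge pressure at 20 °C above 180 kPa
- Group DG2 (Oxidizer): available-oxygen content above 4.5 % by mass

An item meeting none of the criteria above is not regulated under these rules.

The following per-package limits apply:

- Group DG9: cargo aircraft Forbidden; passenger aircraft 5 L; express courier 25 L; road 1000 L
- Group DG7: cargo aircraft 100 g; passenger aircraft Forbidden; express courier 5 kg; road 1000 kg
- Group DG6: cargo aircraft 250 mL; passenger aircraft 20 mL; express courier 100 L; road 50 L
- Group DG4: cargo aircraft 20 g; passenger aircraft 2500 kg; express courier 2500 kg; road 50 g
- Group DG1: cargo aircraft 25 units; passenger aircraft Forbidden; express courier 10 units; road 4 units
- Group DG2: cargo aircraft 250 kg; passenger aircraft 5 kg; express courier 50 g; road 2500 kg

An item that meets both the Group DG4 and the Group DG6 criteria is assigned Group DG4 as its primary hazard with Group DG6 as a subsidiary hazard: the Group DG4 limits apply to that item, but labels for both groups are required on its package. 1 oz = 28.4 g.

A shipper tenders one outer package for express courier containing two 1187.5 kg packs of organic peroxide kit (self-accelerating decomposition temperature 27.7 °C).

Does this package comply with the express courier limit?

The organic peroxide kit has self-accelerating decomposition temperature 27.7 °C, which is ≤ 75 °C, so it is Group DG4 (Self-Reactive).
Group DG4 quantity: two 1187.5 kg packs = 2375 kg.
That is within the Group DG4 express courier limit of 2500 kg.

Yes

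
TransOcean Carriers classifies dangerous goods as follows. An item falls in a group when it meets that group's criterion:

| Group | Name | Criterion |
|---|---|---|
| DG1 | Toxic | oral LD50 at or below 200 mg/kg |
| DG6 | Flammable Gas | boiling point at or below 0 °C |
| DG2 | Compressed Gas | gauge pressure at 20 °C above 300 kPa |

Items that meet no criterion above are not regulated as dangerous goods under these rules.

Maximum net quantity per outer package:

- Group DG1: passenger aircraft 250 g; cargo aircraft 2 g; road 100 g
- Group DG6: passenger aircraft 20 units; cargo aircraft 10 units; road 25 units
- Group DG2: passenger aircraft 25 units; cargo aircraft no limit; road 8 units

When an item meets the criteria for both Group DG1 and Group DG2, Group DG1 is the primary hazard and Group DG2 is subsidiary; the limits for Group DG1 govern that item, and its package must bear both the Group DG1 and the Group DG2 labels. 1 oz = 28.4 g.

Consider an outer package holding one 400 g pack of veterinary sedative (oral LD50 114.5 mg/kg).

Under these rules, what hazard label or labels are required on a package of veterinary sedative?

Group DG1

Veterinary sedative: oral LD50 114.5 mg/kg ≤ 200 mg/kg → Group DG1 (Toxic).
Only the Group DG1 label is required.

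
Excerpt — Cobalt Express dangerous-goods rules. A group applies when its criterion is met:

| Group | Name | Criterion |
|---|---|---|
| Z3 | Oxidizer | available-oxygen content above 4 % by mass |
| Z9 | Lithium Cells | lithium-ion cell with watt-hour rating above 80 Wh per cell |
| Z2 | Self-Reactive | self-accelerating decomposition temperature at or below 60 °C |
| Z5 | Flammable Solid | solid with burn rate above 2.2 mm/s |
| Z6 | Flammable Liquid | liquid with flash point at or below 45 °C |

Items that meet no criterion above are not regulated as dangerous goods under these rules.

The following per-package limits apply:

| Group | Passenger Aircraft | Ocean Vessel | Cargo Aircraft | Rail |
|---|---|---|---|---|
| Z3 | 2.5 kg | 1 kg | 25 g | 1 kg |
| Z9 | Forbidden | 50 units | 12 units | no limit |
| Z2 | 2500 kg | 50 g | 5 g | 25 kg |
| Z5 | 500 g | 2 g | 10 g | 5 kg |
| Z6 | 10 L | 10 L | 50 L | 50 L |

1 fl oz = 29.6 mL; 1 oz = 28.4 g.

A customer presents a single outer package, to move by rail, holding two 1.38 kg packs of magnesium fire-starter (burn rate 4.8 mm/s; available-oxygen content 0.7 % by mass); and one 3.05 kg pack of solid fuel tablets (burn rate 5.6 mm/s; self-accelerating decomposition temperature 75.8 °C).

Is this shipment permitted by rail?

No

Burn rate 4.8 mm/s meets the Group Z5 criterion (Flammable Solid), so the magnesium fire-starter is Group Z5.
Solid fuel tablets: burn rate 5.6 mm/s > 2.2 mm/s → Group Z5 (Flammable Solid).
Total Group Z5: (two 1.38 kg packs = 2.76 kg) + 3.05 kg = 5.81 kg.
That exceeds the Group Z5 rail limit of 5 kg.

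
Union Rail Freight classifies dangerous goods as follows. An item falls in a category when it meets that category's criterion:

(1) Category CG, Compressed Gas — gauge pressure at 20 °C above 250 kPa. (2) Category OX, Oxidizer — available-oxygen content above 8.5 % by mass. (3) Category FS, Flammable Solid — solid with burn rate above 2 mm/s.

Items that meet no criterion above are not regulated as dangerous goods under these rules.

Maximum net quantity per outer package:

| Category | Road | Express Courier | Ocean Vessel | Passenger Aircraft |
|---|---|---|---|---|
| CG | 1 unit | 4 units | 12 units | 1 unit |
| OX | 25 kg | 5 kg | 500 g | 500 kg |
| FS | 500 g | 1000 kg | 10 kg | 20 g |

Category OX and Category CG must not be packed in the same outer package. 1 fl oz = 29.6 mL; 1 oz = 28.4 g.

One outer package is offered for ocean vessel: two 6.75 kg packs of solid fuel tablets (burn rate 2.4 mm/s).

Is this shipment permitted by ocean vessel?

No

Solid fuel tablets: burn rate 2.4 mm/s > 2 mm/s → Category FS (Flammable Solid).
Category FS quantity: two 6.75 kg packs = 13.5 kg.
13.5 kg exceeds the ocean vessel limit of 10 kg for Category FS.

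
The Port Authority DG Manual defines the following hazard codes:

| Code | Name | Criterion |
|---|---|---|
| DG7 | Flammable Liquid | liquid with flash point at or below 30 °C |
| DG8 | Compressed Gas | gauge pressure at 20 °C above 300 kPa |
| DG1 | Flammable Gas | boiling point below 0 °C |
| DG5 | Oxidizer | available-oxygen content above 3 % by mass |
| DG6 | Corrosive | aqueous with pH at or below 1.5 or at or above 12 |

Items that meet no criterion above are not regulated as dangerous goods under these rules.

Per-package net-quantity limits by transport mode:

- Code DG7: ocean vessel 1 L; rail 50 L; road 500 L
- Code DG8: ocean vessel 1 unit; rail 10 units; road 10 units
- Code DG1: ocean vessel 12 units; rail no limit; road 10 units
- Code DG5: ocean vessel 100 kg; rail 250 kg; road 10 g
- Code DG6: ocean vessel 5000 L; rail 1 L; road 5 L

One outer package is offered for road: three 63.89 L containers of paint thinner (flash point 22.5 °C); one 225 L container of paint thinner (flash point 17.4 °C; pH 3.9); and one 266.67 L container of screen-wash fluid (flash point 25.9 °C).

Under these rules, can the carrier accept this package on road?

No

Flash point 22.5 °C meets the Code DG7 criterion (Flammable Liquid), so the paint thinner is Code DG7.
Flash point 17.4 °C meets the Code DG7 criterion (Flammable Liquid), so the paint thinner is Code DG7.
The screen-wash fluid has flash point 25.9 °C, which is ≤ 30 °C, so it is Code DG7 (Flammable Liquid).
Total Code DG7: (three 63.89 L containers = 191.67 L) + 225 L + 266.67 L = 683.34 L.
That exceeds the Code DG7 road limit of 500 L.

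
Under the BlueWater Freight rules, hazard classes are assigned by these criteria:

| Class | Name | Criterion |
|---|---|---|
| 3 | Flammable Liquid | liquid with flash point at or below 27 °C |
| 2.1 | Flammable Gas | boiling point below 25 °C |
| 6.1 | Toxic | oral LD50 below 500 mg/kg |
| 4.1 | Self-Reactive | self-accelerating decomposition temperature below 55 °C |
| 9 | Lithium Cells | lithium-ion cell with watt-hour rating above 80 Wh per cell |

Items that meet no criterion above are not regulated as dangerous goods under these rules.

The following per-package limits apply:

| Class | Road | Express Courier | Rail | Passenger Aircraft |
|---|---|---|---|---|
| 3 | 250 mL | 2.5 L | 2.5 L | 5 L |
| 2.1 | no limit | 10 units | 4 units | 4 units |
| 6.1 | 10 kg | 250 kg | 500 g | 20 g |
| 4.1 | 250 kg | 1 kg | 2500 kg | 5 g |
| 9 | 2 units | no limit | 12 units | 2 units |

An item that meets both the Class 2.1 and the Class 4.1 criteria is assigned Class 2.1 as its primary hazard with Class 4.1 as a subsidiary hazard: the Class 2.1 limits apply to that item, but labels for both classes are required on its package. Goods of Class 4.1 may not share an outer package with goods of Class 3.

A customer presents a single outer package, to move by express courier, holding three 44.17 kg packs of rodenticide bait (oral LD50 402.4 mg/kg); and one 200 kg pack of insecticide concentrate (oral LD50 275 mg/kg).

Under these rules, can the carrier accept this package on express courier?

Oral LD50 402.4 mg/kg meets the Class 6.1 criterion (Toxic), so the rodenticide bait is Class 6.1.
The insecticide concentrate has oral LD50 275 mg/kg, which is < 500 mg/kg, so it is Class 6.1 (Toxic).
Total Class 6.1: (three 44.17 kg packs = 132.51 kg) + 200 kg = 332.51 kg.
332.51 kg exceeds the express courier limit of 250 kg for Class 6.1.

No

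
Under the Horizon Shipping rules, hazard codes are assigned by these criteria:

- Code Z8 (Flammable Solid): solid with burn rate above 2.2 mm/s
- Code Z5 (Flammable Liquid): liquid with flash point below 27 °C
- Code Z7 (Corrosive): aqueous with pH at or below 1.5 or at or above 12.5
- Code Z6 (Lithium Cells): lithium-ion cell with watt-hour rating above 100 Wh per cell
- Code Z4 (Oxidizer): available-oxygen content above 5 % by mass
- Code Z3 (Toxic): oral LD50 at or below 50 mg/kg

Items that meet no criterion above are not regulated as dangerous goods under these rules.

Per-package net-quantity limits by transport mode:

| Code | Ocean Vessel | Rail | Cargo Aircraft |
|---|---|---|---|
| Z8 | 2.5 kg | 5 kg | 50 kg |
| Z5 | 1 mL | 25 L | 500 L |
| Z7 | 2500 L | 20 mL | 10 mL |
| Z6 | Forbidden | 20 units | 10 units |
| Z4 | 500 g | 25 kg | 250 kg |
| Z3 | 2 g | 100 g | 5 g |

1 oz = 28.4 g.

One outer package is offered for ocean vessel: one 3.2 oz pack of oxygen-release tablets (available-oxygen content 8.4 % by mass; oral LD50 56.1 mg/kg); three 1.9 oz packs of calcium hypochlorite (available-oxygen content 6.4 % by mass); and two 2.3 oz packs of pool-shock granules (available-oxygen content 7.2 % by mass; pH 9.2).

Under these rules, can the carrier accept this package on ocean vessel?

Yes

With available-oxygen content 8.4 % by mass (> 5 % by mass), the oxygen-release tablets fall in Code Z4.
With available-oxygen content 6.4 % by mass (> 5 % by mass), the calcium hypochlorite falls in Code Z4.
The pool-shock granules have available-oxygen content 7.2 % by mass, which is > 5 % by mass, so they are Code Z4 (Oxidizer).
Total Code Z4: (one 3.2 oz pack = 90.88 g) + (three 1.9 oz packs = 161.88 g) + (two 2.3 oz packs = 130.64 g) = 383.4 g.
That is within the Code Z4 ocean vessel limit of 500 g.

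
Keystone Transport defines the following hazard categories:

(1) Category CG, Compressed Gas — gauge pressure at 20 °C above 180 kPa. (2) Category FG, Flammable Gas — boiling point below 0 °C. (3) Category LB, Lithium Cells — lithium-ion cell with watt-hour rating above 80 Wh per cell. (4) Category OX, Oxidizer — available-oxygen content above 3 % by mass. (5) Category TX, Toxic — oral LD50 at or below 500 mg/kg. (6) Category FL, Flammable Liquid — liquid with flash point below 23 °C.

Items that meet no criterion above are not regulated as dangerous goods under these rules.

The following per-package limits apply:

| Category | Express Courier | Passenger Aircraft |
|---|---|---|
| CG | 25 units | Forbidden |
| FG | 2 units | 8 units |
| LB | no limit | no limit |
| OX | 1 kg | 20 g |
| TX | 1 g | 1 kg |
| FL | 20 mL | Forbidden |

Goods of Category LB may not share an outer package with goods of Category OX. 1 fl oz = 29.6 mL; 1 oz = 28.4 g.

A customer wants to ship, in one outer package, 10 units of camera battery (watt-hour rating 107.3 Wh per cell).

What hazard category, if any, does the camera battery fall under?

With watt-hour rating 107.3 Wh per cell (> 80 Wh per cell), the camera battery falls in Category LB.

Category LB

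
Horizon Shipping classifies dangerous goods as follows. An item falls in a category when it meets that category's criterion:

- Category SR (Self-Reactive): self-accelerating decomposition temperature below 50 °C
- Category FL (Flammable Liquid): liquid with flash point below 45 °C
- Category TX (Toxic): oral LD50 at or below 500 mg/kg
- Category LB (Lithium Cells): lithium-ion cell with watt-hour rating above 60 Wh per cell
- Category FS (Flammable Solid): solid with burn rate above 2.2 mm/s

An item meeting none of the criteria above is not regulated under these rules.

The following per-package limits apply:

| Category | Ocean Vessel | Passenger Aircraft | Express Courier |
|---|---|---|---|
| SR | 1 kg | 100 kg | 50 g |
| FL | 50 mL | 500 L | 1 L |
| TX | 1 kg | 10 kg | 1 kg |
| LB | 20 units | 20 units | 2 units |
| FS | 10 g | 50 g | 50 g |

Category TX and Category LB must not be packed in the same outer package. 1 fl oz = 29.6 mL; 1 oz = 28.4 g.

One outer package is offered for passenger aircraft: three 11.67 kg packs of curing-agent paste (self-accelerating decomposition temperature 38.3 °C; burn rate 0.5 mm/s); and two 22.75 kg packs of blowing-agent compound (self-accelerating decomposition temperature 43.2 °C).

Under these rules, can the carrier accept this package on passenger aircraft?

Yes

Self-accelerating decomposition temperature 38.3 °C meets the Category SR criterion (Self-Reactive), so the curing-agent paste is Category SR.
Blowing-agent compound: self-accelerating decomposition temperature 43.2 °C < 50 °C → Category SR (Self-Reactive).
Total Category SR: (three 11.67 kg packs = 35.01 kg) + (two 22.75 kg packs = 45.5 kg) = 80.51 kg.
80.51 kg is within the passenger aircraft limit of 100 kg for Category SR.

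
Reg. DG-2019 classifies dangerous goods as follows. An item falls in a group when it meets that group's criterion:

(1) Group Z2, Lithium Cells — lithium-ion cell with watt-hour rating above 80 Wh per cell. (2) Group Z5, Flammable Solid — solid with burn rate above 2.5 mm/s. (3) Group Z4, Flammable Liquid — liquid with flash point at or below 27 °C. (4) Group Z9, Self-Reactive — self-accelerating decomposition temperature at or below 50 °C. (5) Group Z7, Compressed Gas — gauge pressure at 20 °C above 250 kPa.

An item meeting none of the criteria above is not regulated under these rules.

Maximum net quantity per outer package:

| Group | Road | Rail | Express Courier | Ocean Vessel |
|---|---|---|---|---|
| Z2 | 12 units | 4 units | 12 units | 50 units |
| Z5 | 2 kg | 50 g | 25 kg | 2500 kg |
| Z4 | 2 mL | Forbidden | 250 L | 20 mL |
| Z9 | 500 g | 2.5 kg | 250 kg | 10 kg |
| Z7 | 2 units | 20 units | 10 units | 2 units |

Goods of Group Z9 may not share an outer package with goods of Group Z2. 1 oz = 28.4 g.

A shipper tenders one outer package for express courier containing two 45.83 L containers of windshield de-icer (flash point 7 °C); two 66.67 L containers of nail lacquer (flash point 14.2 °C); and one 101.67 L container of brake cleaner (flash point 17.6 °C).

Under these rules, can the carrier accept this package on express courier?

No

With flash point 7 °C (≤ 27 °C), the windshield de-icer falls in Group Z4.
The nail lacquer has flash point 14.2 °C, which is ≤ 27 °C, so it is Group Z4 (Flammable Liquid).
Brake cleaner: flash point 17.6 °C ≤ 27 °C → Group Z4 (Flammable Liquid).
Total Group Z4: (two 45.83 L containers = 91.66 L) + (two 66.67 L containers = 133.34 L) + 101.67 L = 326.67 L.
326.67 L exceeds the express courier limit of 250 L for Group Z4.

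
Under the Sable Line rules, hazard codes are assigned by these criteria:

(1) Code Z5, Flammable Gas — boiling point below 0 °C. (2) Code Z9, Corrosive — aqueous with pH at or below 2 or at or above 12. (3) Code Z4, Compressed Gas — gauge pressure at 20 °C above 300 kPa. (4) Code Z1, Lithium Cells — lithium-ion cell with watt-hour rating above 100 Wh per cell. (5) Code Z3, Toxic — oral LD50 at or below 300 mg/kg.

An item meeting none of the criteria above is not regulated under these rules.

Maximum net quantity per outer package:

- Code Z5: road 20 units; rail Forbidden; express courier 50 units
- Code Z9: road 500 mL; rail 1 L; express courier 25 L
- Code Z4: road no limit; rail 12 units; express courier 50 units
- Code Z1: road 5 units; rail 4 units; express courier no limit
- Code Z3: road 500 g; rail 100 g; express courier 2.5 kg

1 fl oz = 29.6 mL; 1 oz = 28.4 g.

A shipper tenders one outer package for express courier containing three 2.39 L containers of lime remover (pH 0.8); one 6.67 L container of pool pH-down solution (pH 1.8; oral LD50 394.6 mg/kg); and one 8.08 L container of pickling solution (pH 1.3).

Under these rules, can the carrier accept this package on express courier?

Lime remover: pH 0.8 ≤ 2 → Code Z9 (Corrosive).
Pool pH-down solution: pH 1.8 ≤ 2 → Code Z9 (Corrosive).
With pH 1.3 (≤ 2), the pickling solution falls in Code Z9.
Total Code Z9: (three 2.39 L containers = 7.17 L) + 6.67 L + 8.08 L = 21.92 L.
That is within the Code Z9 express courier limit of 25 L.

Yes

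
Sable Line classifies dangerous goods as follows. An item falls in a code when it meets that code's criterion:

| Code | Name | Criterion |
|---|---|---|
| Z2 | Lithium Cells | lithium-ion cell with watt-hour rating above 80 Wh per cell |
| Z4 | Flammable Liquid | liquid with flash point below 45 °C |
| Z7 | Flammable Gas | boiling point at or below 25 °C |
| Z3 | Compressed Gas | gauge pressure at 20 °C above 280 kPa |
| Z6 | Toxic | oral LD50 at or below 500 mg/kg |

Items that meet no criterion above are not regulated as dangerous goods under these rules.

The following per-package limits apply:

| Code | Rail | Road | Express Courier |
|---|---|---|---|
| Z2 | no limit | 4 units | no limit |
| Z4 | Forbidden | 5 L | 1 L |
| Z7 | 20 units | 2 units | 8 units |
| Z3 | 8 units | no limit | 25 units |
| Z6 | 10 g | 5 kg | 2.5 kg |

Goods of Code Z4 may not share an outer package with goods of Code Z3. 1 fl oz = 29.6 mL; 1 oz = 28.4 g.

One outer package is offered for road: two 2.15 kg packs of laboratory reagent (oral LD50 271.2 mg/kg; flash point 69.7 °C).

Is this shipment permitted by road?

Laboratory reagent: oral LD50 271.2 mg/kg ≤ 500 mg/kg → Code Z6 (Toxic).
Code Z6 quantity: two 2.15 kg packs = 4.3 kg.
That is within the Code Z6 road limit of 5 kg.

Yes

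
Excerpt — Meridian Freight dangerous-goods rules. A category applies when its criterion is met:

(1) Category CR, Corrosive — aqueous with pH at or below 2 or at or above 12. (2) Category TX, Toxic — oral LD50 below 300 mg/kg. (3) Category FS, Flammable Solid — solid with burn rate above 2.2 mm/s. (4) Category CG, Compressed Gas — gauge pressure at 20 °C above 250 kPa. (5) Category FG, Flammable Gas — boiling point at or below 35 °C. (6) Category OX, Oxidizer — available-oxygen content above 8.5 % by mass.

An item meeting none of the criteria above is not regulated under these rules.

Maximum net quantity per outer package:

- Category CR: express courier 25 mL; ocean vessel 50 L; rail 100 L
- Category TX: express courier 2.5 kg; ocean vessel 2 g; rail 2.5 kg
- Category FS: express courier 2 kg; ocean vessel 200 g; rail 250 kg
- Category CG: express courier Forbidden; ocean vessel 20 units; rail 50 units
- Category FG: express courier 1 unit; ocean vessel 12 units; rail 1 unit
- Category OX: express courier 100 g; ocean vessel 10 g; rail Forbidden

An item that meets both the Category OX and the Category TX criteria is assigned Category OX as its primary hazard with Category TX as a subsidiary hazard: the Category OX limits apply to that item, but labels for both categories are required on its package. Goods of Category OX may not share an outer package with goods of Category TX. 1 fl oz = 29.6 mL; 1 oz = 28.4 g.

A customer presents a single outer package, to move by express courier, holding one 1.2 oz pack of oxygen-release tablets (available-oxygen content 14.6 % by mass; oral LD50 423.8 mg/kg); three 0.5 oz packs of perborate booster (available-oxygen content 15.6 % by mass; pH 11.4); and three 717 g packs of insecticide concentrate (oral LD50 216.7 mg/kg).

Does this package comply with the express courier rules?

No

Oxygen-release tablets: available-oxygen content 14.6 % by mass > 8.5 % by mass → Category OX (Oxidizer).
With available-oxygen content 15.6 % by mass (> 8.5 % by mass), the perborate booster falls in Category OX.
Oral LD50 216.7 mg/kg meets the Category TX criterion (Toxic), so the insecticide concentrate is Category TX.
Total Category OX: (one 1.2 oz pack = 34.08 g) + (three 0.5 oz packs = 42.6 g) = 76.68 g.
76.68 g ≤ 100 g (express courier limit, Category OX) — within limit.
Category TX quantity: three 717 g packs = 2.151 kg.
2.151 kg ≤ 2.5 kg (express courier limit, Category TX) — within limit.
Category OX and Category TX may not share an outer package.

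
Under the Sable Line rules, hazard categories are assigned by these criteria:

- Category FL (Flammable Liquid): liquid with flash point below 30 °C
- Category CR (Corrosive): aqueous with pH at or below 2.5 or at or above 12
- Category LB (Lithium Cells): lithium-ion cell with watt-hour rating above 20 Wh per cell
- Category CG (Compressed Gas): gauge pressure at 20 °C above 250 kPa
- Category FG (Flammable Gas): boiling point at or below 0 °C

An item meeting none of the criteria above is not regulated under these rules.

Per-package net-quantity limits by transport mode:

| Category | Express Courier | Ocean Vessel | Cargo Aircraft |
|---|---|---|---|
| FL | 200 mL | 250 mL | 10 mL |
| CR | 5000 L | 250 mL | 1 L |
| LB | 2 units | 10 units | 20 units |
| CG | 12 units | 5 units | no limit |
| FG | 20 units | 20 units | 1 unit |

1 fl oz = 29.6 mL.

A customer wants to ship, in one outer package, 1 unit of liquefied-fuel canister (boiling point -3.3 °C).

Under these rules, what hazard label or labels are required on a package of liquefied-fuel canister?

The liquefied-fuel canister has boiling point -3.3 °C, which is ≤ 0 °C, so it is Category FG (Flammable Gas).
Only the Category FG label is required.

Category FG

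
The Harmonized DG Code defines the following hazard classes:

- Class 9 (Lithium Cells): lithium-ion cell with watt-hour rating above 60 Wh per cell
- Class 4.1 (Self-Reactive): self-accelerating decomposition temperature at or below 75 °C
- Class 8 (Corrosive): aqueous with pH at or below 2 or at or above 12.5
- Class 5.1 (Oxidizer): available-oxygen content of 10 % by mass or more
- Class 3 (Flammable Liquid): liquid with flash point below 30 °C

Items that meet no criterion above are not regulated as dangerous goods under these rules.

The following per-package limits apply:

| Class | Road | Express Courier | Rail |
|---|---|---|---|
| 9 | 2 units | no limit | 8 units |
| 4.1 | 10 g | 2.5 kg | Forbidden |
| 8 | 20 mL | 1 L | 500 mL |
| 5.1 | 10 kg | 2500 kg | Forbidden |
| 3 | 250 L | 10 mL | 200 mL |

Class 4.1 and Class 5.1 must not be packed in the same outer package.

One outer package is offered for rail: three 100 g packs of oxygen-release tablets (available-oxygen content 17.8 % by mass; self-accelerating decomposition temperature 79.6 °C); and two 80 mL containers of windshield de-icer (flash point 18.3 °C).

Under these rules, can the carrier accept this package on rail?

The oxygen-release tablets have available-oxygen content 17.8 % by mass, which is ≥ 10 % by mass, so they are Class 5.1 (Oxidizer).
Flash point 18.3 °C meets the Class 3 criterion (Flammable Liquid), so the windshield de-icer is Class 3.
Class 3 quantity: two 80 mL containers = 160 mL.
That is within the Class 3 rail limit of 200 mL.
Class 5.1 quantity: three 100 g packs = 300 g.
Class 5.1 is Forbidden by rail.
The segregation rule (Class 4.1 with Class 5.1) does not apply to Class 3 with Class 5.1.

No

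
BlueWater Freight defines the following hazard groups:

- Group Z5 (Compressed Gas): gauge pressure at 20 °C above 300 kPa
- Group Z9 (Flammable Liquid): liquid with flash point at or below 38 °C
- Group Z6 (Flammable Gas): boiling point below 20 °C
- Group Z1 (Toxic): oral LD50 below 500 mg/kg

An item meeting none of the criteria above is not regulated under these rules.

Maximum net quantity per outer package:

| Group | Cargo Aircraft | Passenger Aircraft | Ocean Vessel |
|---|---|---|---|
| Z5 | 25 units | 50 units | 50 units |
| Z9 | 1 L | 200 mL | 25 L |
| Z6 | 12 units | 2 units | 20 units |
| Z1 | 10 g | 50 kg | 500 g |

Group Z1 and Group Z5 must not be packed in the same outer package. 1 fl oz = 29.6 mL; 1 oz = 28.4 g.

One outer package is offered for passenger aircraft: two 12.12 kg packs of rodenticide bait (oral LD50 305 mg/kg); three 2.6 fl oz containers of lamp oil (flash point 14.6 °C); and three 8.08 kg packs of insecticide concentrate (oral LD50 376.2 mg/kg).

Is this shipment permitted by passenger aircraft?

Rodenticide bait: oral LD50 305 mg/kg < 500 mg/kg → Group Z1 (Toxic).
Lamp oil: flash point 14.6 °C ≤ 38 °C → Group Z9 (Flammable Liquid).
The insecticide concentrate has oral LD50 376.2 mg/kg, which is < 500 mg/kg, so it is Group Z1 (Toxic).
Group Z9 quantity: three 2.6 fl oz containers = 230.88 mL.
230.88 mL exceeds the passenger aircraft limit of 200 mL for Group Z9.
Total Group Z1: (two 12.12 kg packs = 24.24 kg) + (three 8.08 kg packs = 24.24 kg) = 48.48 kg.
48.48 kg is within the passenger aircraft limit of 50 kg for Group Z1.
The segregation rule (Group Z1 with Group Z5) does not apply to Group Z9 with Group Z1.

No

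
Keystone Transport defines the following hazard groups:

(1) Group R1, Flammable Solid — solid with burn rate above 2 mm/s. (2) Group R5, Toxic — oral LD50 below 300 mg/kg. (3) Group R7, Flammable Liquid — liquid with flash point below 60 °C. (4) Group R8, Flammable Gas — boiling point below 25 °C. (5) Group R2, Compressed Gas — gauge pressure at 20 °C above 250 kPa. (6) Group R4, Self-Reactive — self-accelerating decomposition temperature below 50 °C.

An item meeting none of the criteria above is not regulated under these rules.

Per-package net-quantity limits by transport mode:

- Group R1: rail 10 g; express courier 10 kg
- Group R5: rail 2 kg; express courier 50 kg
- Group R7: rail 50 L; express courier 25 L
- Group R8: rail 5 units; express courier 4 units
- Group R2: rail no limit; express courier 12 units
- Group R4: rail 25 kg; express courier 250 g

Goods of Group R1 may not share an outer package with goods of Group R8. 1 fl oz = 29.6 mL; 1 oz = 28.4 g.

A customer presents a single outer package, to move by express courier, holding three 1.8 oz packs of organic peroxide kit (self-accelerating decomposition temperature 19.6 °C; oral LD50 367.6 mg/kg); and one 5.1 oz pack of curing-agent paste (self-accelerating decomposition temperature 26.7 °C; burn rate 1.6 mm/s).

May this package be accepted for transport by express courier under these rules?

No

The organic peroxide kit has self-accelerating decomposition temperature 19.6 °C, which is < 50 °C, so it is Group R4 (Self-Reactive).
With self-accelerating decomposition temperature 26.7 °C (< 50 °C), the curing-agent paste falls in Group R4.
Group R4 net quantity: (three 1.8 oz packs = 153.36 g) + (one 5.1 oz pack = 144.84 g) = 298.2 g.
298.2 g > 250 g (express courier limit, Group R4) — over the limit.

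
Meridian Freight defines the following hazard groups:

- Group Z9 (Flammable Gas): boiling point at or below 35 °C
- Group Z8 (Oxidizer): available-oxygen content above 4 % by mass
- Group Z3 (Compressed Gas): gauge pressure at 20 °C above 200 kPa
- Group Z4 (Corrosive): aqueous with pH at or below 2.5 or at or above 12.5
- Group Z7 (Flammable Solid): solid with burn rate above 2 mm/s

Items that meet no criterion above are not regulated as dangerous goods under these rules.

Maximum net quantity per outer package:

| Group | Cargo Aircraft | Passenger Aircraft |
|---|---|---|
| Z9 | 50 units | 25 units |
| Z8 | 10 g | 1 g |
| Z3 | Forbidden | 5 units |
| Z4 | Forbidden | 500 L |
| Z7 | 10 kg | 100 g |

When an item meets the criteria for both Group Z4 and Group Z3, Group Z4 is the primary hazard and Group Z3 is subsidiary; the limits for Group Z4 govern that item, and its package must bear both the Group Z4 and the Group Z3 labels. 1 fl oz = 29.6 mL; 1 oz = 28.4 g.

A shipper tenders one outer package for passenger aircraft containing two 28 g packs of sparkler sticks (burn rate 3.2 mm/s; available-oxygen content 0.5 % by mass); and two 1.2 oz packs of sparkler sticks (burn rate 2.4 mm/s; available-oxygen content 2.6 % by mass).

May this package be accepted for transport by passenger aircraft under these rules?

No

Burn rate 3.2 mm/s meets the Group Z7 criterion (Flammable Solid), so the sparkler sticks are Group Z7.
With burn rate 2.4 mm/s (> 2 mm/s), the sparkler sticks fall in Group Z7.
Group Z7 net quantity: (two 28 g packs = 56 g) + (two 1.2 oz packs = 68.16 g) = 124.16 g.
124.16 g exceeds the passenger aircraft limit of 100 g for Group Z7.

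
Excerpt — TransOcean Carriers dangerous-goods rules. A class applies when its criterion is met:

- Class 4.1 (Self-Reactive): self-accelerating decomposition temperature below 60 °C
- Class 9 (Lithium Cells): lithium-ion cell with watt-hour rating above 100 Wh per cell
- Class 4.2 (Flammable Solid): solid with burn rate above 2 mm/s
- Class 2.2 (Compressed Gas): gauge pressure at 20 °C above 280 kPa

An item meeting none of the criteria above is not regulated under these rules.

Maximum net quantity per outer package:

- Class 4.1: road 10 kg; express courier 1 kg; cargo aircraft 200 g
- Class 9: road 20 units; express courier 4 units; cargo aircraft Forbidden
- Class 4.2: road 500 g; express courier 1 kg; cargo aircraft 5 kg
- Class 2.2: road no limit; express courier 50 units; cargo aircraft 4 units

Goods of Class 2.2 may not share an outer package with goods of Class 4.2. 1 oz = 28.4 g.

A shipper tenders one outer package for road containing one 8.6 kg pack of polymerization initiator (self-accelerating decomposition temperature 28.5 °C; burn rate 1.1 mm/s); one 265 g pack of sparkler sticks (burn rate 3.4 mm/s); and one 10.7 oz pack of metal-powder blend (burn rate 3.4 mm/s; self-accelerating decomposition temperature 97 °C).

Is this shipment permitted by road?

No

The polymerization initiator has self-accelerating decomposition temperature 28.5 °C, which is < 60 °C, so it is Class 4.1 (Self-Reactive).
The sparkler sticks have burn rate 3.4 mm/s, which is > 2 mm/s, so they are Class 4.2 (Flammable Solid).
With burn rate 3.4 mm/s (> 2 mm/s), the metal-powder blend falls in Class 4.2.
Class 4.2 net quantity: 265 g + (one 10.7 oz pack = 303.88 g) = 568.88 g.
That exceeds the Class 4.2 road limit of 500 g.
Class 4.1 quantity: 8.6 kg.
8.6 kg is within the road limit of 10 kg for Class 4.1.
The segregation rule (Class 2.2 with Class 4.2) does not apply to Class 4.2 with Class 4.1.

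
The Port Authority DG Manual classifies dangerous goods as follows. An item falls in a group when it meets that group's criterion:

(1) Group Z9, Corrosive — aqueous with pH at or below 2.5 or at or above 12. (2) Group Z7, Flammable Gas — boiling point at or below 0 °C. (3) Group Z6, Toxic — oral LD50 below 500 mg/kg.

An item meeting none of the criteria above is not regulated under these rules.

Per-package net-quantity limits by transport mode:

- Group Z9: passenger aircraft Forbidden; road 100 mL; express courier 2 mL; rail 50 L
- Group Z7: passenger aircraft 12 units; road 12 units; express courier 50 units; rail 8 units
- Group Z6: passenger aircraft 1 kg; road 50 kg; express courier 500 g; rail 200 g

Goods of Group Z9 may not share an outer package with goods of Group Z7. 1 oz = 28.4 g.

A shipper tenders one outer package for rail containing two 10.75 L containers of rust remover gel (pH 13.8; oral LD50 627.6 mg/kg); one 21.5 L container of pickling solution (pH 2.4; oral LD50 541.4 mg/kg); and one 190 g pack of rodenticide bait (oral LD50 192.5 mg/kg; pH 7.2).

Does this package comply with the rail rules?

Yes

The rust remover gel has pH 13.8, which is ≥ 12, so it is Group Z9 (Corrosive).
With pH 2.4 (≤ 2.5), the pickling solution falls in Group Z9.
The rodenticide bait has oral LD50 192.5 mg/kg, which is < 500 mg/kg, so it is Group Z6 (Toxic).
Total Group Z9: (two 10.75 L containers = 21.5 L) + 21.5 L = 43 L.
That is within the Group Z9 rail limit of 50 L.
Group Z6 quantity: 190 g.
190 g ≤ 200 g (rail limit, Group Z6) — within limit.
The segregation rule (Group Z9 with Group Z7) does not apply to Group Z9 with Group Z6.
Every hazard group is within its rail limit and no segregation rule is violated.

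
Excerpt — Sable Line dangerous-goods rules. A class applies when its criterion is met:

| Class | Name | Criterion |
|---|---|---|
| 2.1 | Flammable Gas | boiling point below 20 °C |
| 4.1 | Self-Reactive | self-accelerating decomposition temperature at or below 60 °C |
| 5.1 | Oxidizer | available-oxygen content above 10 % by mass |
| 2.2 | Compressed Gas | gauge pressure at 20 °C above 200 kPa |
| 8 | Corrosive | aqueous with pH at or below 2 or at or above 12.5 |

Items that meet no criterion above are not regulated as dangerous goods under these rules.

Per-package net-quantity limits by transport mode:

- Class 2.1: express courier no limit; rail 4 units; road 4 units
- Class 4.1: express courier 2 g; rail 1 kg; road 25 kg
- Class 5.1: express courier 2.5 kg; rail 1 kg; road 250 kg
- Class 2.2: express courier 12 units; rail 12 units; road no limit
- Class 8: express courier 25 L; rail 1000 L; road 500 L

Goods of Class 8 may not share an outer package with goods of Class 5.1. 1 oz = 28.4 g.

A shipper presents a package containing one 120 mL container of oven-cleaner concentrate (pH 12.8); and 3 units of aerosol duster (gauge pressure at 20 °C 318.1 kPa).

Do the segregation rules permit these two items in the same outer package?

Yes

pH 12.8 meets the Class 8 criterion (Corrosive), so the oven-cleaner concentrate is Class 8.
With gauge pressure at 20 °C 318.1 kPa (> 200 kPa), the aerosol duster falls in Class 2.2.
No segregation rule bars Class 8 with Class 2.2.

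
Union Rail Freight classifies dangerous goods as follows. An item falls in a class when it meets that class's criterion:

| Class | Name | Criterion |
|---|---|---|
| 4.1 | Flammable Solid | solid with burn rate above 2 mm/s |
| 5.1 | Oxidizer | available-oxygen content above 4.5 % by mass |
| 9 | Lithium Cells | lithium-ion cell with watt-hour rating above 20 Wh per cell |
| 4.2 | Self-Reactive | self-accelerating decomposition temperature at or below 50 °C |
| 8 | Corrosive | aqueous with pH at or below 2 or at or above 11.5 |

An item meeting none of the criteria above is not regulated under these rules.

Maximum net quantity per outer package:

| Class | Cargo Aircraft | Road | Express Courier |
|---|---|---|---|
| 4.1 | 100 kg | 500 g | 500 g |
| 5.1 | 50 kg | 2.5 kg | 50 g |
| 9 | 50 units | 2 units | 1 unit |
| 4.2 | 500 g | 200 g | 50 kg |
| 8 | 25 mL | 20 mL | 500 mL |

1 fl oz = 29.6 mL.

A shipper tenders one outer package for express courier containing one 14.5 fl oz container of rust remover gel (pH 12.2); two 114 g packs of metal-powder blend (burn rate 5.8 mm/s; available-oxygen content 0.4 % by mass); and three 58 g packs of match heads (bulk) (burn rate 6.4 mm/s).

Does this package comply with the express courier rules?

Yes

The rust remover gel has pH 12.2, which is ≥ 11.5, so it is Class 8 (Corrosive).
Metal-powder blend: burn rate 5.8 mm/s > 2 mm/s → Class 4.1 (Flammable Solid).
Match heads (bulk): burn rate 6.4 mm/s > 2 mm/s → Class 4.1 (Flammable Solid).
Class 4.1 net quantity: (two 114 g packs = 228 g) + (three 58 g packs = 174 g) = 402 g.
That is within the Class 4.1 express courier limit of 500 g.
Class 8 quantity: one 14.5 fl oz container = 429.2 mL.
That is within the Class 8 express courier limit of 500 mL.
Every hazard class is within its express courier limit and no segregation rule is violated.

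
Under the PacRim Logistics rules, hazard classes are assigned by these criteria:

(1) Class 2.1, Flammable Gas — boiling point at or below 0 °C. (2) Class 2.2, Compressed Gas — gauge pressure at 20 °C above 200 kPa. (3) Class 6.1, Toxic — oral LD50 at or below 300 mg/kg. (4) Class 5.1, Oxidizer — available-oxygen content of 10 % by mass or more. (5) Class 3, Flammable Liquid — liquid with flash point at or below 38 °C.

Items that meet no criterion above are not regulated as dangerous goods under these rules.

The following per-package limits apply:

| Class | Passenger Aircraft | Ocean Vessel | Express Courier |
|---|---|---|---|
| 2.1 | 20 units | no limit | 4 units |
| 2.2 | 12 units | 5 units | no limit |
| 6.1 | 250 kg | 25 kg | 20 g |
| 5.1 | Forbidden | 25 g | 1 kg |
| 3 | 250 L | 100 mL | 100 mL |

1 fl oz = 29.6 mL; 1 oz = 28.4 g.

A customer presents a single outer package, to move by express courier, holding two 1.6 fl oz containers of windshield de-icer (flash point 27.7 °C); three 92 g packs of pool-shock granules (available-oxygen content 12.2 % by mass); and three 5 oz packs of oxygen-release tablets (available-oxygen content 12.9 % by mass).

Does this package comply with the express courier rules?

Yes

Windshield de-icer: flash point 27.7 °C ≤ 38 °C → Class 3 (Flammable Liquid).
Pool-shock granules: available-oxygen content 12.2 % by mass ≥ 10 % by mass → Class 5.1 (Oxidizer).
Oxygen-release tablets: available-oxygen content 12.9 % by mass ≥ 10 % by mass → Class 5.1 (Oxidizer).
Class 5.1 net quantity: (three 92 g packs = 276 g) + (three 5 oz packs = 426 g) = 702 g.
That is within the Class 5.1 express courier limit of 1 kg.
Class 3 quantity: two 1.6 fl oz containers = 94.72 mL.
94.72 mL ≤ 100 mL (express courier limit, Class 3) — within limit.
Every hazard class is within its express courier limit and no segregation rule is violated.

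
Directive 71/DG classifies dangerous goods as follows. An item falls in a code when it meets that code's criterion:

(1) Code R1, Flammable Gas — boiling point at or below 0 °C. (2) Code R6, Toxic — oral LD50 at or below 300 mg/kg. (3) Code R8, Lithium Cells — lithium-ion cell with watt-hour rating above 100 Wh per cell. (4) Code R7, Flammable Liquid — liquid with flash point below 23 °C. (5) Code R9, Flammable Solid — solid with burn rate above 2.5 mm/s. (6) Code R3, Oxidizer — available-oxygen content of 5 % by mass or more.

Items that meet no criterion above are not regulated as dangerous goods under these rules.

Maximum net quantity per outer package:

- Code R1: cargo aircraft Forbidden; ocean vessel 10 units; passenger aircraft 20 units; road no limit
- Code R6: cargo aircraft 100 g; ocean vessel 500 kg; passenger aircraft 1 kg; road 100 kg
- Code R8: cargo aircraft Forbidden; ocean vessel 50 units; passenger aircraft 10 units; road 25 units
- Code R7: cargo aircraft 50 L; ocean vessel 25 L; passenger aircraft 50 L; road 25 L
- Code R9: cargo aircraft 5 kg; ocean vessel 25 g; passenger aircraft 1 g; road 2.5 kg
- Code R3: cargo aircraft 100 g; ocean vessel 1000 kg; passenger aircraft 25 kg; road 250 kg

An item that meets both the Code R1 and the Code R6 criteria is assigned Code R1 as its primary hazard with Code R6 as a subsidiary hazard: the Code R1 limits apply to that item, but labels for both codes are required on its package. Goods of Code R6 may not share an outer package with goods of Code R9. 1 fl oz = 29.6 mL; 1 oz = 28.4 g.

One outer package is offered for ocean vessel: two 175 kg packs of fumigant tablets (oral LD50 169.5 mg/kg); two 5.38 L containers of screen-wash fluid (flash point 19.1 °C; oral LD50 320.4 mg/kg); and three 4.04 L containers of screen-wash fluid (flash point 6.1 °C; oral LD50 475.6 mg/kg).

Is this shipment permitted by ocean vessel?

With oral LD50 169.5 mg/kg (≤ 300 mg/kg), the fumigant tablets fall in Code R6.
The screen-wash fluid has flash point 19.1 °C, which is < 23 °C, so it is Code R7 (Flammable Liquid).
Flash point 6.1 °C meets the Code R7 criterion (Flammable Liquid), so the screen-wash fluid is Code R7.
Code R6 quantity: two 175 kg packs = 350 kg.
350 kg ≤ 500 kg (ocean vessel limit, Code R6) — within limit.
Code R7 net quantity: (two 5.38 L containers = 10.76 L) + (three 4.04 L containers = 12.12 L) = 22.88 L.
That is within the Code R7 ocean vessel limit of 25 L.
The segregation rule (Code R6 with Code R9) does not apply to Code R6 with Code R7.
Every hazard code is within its ocean vessel limit and no segregation rule is violated.

Yes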